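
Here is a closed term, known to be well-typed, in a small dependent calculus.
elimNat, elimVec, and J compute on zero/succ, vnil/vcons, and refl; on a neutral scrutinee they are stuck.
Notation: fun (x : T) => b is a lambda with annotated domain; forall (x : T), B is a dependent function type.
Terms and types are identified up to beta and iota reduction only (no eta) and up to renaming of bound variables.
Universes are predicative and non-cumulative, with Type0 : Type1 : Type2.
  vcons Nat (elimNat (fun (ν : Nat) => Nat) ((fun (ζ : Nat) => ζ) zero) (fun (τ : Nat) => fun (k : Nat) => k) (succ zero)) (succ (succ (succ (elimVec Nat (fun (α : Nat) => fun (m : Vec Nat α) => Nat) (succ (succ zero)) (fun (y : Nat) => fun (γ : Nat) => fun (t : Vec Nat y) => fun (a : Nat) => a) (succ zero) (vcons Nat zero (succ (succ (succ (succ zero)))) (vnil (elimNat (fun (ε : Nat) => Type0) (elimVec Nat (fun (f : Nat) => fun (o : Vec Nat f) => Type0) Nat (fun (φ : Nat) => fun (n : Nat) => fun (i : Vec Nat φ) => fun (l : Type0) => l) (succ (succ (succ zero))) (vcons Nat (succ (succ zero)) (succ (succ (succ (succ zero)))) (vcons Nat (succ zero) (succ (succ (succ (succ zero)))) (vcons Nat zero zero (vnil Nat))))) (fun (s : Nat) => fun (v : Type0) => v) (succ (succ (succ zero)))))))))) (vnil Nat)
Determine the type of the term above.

inferred type:
  Vec Nat (succ zero)


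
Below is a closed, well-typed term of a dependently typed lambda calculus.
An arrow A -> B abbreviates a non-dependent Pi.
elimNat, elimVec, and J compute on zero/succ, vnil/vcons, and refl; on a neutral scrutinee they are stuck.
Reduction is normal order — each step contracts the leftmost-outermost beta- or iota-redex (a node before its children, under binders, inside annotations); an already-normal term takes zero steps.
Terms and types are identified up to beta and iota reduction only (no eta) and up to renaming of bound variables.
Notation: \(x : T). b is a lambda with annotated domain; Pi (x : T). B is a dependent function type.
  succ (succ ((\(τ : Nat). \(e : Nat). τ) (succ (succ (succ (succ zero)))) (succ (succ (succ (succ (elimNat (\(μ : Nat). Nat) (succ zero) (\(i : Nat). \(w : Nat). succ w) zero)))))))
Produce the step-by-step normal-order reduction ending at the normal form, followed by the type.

reduction (normal order):
  succ (succ ((\(τ : Nat). \(e : Nat). τ) (succ (succ (succ (succ zero)))) (succ (succ (succ (succ (elimNat (\(μ : Nat). Nat) (succ zero) (\(i : Nat). \(w : Nat). succ w) zero)))))))
  ~> succ (succ ((\(τ : Nat). succ (succ (succ (succ zero)))) (succ (succ (succ (succ (elimNat (\(e : Nat). Nat) (succ zero) (\(μ : Nat). \(i : Nat). succ i) zero)))))))
  ~> succ (succ (succ (succ (succ (succ zero)))))
the term's type:
  Nat


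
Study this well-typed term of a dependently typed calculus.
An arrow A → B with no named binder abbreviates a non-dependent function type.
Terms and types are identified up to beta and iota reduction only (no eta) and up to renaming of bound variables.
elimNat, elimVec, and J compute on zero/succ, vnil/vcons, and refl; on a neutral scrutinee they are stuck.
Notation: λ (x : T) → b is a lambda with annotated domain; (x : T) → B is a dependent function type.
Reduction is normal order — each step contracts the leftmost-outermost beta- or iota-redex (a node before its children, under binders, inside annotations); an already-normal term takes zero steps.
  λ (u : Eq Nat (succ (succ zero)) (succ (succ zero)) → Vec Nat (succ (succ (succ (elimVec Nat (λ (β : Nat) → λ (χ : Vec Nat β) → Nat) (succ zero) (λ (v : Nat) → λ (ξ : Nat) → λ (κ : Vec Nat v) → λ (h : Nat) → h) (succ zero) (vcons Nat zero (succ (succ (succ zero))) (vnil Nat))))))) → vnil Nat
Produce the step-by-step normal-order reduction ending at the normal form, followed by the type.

normal-order reduction:
  λ (u : Eq Nat (succ (succ zero)) (succ (succ zero)) → Vec Nat (succ (succ (succ (elimVec Nat (λ (β : Nat) → λ (χ : Vec Nat β) → Nat) (succ zero) (λ (v : Nat) → λ (ξ : Nat) → λ (κ : Vec Nat v) → λ (h : Nat) → h) (succ zero) (vcons Nat zero (succ (succ (succ zero))) (vnil Nat))))))) → vnil Nat
  ~> λ (u : Eq Nat (succ (succ zero)) (succ (succ zero)) → Vec Nat (succ (succ (succ ((λ (β : Nat) → λ (χ : Nat) → λ (v : Vec Nat β) → λ (ξ : Nat) → ξ) zero (succ (succ (succ zero))) (vnil Nat) (elimVec Nat (λ (κ : Nat) → λ (h : Vec Nat κ) → Nat) (succ zero) (λ (ρ : Nat) → λ (ζ : Nat) → λ (x : Vec Nat ρ) → λ (a : Nat) → a) zero (vnil Nat))))))) → vnil Nat
  ~> λ (u : Eq Nat (succ (succ zero)) (succ (succ zero)) → Vec Nat (succ (succ (succ ((λ (β : Nat) → λ (χ : Vec Nat zero) → λ (v : Nat) → v) (succ (succ (succ zero))) (vnil Nat) (elimVec Nat (λ (ξ : Nat) → λ (κ : Vec Nat ξ) → Nat) (succ zero) (λ (h : Nat) → λ (ρ : Nat) → λ (ζ : Vec Nat h) → λ (x : Nat) → x) zero (vnil Nat))))))) → vnil Nat
  ~> λ (u : Eq Nat (succ (succ zero)) (succ (succ zero)) → Vec Nat (succ (succ (succ ((λ (β : Vec Nat zero) → λ (χ : Nat) → χ) (vnil Nat) (elimVec Nat (λ (v : Nat) → λ (ξ : Vec Nat v) → Nat) (succ zero) (λ (κ : Nat) → λ (h : Nat) → λ (ρ : Vec Nat κ) → λ (ζ : Nat) → ζ) zero (vnil Nat))))))) → vnil Nat
  ~> λ (u : Eq Nat (succ (succ zero)) (succ (succ zero)) → Vec Nat (succ (succ (succ ((λ (β : Nat) → β) (elimVec Nat (λ (χ : Nat) → λ (v : Vec Nat χ) → Nat) (succ zero) (λ (ξ : Nat) → λ (κ : Nat) → λ (h : Vec Nat ξ) → λ (ρ : Nat) → ρ) zero (vnil Nat))))))) → vnil Nat
  ~> λ (u : Eq Nat (succ (succ zero)) (succ (succ zero)) → Vec Nat (succ (succ (succ (elimVec Nat (λ (β : Nat) → λ (χ : Vec Nat β) → Nat) (succ zero) (λ (v : Nat) → λ (ξ : Nat) → λ (κ : Vec Nat v) → λ (h : Nat) → h) zero (vnil Nat)))))) → vnil Nat
  ~> λ (u : Eq Nat (succ (succ zero)) (succ (succ zero)) → Vec Nat (succ (succ (succ (succ zero))))) → vnil Nat
the term's type:
  (Eq Nat (succ (succ zero)) (succ (succ zero)) → Vec Nat (succ (succ (succ (succ zero))))) → Vec Nat zero


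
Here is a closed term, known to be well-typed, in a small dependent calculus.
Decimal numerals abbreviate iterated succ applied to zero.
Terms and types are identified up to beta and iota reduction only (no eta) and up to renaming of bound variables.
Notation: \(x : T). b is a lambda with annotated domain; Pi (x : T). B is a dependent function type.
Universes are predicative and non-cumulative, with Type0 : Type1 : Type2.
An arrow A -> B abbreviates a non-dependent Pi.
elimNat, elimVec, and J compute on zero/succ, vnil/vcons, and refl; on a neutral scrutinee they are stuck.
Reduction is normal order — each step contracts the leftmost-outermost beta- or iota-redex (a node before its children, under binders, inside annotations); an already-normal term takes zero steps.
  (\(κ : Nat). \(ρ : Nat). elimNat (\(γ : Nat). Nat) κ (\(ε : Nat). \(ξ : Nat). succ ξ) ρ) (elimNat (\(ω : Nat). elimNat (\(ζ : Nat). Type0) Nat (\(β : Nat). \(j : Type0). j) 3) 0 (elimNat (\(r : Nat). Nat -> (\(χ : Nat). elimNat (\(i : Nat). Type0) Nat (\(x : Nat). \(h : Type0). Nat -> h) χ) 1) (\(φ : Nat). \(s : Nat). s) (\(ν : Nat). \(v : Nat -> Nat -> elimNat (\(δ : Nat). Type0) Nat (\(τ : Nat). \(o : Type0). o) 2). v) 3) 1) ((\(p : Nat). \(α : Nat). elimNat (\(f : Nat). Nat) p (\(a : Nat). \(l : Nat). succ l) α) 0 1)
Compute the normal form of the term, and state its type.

normal form:
  1
inferred type:
  Nat


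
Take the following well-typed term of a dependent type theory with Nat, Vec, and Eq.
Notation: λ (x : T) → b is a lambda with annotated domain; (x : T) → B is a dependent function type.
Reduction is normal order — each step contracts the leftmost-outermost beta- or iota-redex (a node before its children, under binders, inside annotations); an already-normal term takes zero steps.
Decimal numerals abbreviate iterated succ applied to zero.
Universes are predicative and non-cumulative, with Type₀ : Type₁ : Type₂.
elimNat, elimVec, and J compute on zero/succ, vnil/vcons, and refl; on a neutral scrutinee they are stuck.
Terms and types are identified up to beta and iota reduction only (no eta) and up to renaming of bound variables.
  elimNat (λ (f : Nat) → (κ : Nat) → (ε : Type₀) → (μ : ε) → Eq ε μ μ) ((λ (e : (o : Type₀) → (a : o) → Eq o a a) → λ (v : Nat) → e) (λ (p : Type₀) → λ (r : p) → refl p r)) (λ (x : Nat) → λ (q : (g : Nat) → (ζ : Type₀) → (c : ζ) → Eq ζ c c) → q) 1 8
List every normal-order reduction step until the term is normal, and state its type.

normal-order reduction:
  elimNat (λ (f : Nat) → (κ : Nat) → (ε : Type₀) → (μ : ε) → Eq ε μ μ) ((λ (e : (o : Type₀) → (a : o) → Eq o a a) → λ (v : Nat) → e) (λ (p : Type₀) → λ (r : p) → refl p r)) (λ (x : Nat) → λ (q : (g : Nat) → (ζ : Type₀) → (c : ζ) → Eq ζ c c) → q) 1 8
  ~> (λ (f : Nat) → λ (κ : (ε : Nat) → (μ : Type₀) → (e : μ) → Eq μ e e) → κ) 0 (elimNat (λ (o : Nat) → (a : Nat) → (v : Type₀) → (p : v) → Eq v p p) ((λ (r : (x : Type₀) → (q : x) → Eq x q q) → λ (g : Nat) → r) (λ (ζ : Type₀) → λ (c : ζ) → refl ζ c)) (λ (b : Nat) → λ (m : (h : Nat) → (ξ : Type₀) → (y : ξ) → Eq ξ y y) → m) 0) 8
  ~> (λ (f : (κ : Nat) → (ε : Type₀) → (μ : ε) → Eq ε μ μ) → f) (elimNat (λ (e : Nat) → (o : Nat) → (a : Type₀) → (v : a) → Eq a v v) ((λ (p : (r : Type₀) → (x : r) → Eq r x x) → λ (q : Nat) → p) (λ (g : Type₀) → λ (ζ : g) → refl g ζ)) (λ (c : Nat) → λ (b : (m : Nat) → (h : Type₀) → (ξ : h) → Eq h ξ ξ) → b) 0) 8
  ~> elimNat (λ (f : Nat) → (κ : Nat) → (ε : Type₀) → (μ : ε) → Eq ε μ μ) ((λ (e : (o : Type₀) → (a : o) → Eq o a a) → λ (v : Nat) → e) (λ (p : Type₀) → λ (r : p) → refl p r)) (λ (x : Nat) → λ (q : (g : Nat) → (ζ : Type₀) → (c : ζ) → Eq ζ c c) → q) 0 8
  ~> (λ (f : (κ : Type₀) → (ε : κ) → Eq κ ε ε) → λ (μ : Nat) → f) (λ (e : Type₀) → λ (o : e) → refl e o) 8
  ~> (λ (f : Nat) → λ (κ : Type₀) → λ (ε : κ) → refl κ ε) 8
  ~> λ (f : Type₀) → λ (κ : f) → refl f κ
type:
  (f : Type₀) → (κ : f) → Eq f κ κ


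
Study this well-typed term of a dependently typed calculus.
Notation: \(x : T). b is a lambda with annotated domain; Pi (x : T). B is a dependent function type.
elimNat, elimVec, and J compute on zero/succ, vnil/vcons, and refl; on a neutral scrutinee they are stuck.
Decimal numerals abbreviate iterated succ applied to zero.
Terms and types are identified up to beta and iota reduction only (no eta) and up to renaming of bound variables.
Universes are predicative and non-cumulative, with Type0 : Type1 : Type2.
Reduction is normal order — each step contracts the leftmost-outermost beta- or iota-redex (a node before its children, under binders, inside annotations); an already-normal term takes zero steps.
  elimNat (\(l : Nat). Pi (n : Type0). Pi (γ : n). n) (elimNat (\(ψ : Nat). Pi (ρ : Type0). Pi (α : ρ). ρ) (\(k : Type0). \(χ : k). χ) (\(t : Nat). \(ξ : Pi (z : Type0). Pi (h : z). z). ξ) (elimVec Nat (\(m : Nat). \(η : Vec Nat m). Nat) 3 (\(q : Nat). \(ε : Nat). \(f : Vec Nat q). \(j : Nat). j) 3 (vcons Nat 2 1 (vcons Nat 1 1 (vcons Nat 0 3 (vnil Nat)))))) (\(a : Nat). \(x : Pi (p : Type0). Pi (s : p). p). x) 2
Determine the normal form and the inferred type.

normal form:
  \(l : Type0). \(n : l). n
the term's type:
  Pi (l : Type0). Pi (n : l). l
observation: the leftmost-outermost redex is an elimNat iota-redex, and normalization takes 33 steps.


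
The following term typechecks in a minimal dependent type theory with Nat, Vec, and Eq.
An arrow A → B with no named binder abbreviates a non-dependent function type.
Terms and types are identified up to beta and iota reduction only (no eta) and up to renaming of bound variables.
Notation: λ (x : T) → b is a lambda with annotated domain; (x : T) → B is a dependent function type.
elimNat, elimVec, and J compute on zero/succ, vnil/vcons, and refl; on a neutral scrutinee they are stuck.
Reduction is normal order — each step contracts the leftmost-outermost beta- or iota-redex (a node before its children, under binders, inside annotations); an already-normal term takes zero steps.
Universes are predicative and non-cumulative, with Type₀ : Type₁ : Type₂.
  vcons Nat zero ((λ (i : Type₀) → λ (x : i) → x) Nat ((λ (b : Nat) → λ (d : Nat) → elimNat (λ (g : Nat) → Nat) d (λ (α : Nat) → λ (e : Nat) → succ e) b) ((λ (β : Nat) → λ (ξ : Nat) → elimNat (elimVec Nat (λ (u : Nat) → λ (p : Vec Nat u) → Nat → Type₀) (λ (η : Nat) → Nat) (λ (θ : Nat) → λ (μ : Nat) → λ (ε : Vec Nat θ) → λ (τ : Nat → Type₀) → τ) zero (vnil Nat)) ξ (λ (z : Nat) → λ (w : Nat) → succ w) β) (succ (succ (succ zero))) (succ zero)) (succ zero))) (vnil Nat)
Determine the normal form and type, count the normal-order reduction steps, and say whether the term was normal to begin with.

resulting normal form:
  vcons Nat zero (succ (succ (succ (succ (succ zero))))) (vnil Nat)
the term's type:
  Vec Nat (succ zero)
steps to reach normal form (normal order): 29
started in normal form: no
first contracted redex: a beta-redex


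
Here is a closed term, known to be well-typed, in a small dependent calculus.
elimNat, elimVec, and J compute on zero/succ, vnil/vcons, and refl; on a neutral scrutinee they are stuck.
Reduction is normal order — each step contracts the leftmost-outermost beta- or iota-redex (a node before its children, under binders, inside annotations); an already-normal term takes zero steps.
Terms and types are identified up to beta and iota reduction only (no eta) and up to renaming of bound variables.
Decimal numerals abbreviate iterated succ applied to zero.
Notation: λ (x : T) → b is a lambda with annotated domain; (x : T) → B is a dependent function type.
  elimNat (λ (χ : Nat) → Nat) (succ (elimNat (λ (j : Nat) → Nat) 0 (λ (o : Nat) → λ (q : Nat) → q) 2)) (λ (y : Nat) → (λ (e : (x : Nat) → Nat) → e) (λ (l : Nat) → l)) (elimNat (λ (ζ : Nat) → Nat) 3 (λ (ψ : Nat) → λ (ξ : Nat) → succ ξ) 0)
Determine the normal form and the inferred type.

normal form:
  1
the term's type:
  Nat
observation: contracting an elimNat iota-redex first, the term normalizes in 19 steps.


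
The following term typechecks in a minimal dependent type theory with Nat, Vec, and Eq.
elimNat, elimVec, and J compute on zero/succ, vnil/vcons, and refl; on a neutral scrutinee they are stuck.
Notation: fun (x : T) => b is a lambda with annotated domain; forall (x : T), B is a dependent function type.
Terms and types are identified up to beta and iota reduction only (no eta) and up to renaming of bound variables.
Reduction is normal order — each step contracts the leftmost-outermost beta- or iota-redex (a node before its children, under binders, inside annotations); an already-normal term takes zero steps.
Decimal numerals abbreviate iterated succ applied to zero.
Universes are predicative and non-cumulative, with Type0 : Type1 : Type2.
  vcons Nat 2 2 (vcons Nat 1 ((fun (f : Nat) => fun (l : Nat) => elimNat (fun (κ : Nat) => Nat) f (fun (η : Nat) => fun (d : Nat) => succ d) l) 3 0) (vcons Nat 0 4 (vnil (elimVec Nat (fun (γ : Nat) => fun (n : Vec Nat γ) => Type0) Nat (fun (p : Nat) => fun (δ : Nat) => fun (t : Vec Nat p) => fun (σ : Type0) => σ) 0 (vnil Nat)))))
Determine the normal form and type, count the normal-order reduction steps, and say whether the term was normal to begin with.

normal form:
  vcons Nat 2 2 (vcons Nat 1 3 (vcons Nat 0 4 (vnil Nat)))
inferred type:
  Vec Nat 3
reduction steps (normal order): 4
term was already normal: no
first redex: a beta-redex


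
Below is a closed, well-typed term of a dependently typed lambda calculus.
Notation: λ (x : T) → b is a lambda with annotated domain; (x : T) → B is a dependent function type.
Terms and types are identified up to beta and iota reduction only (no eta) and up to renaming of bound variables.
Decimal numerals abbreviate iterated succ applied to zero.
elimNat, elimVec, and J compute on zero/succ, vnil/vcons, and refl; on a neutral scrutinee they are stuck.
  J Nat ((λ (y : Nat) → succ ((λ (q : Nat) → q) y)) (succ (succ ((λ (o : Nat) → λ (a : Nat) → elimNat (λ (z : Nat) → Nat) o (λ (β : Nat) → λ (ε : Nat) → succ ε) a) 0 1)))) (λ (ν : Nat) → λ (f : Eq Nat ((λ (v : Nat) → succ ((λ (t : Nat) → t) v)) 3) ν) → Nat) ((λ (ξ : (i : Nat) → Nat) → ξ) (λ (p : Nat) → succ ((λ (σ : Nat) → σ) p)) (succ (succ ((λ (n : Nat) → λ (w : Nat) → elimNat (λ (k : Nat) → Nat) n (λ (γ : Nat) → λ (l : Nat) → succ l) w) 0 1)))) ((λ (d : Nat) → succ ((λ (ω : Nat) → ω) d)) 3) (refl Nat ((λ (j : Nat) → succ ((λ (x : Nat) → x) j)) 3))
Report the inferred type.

the term's type:
  Nat


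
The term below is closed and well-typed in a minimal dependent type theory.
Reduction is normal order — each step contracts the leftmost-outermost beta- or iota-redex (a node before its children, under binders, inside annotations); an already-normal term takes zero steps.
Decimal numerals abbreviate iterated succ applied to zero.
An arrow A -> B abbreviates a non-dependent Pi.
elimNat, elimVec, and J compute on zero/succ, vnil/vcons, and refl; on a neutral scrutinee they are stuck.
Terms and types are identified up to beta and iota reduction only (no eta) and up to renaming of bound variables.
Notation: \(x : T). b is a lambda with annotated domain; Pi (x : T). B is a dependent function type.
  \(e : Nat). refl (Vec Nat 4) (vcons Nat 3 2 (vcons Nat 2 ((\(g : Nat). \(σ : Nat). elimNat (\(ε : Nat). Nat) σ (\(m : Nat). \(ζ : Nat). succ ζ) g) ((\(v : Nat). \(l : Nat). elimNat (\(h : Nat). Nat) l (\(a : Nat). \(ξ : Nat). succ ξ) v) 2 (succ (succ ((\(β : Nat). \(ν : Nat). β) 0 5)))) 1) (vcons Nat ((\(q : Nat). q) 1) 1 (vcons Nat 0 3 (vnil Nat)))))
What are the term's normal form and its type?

resulting normal form:
  \(e : Nat). refl (Vec Nat 4) (vcons Nat 3 2 (vcons Nat 2 5 (vcons Nat 1 1 (vcons Nat 0 3 (vnil Nat)))))
type:
  Nat -> Eq (Vec Nat 4) (vcons Nat 3 2 (vcons Nat 2 5 (vcons Nat 1 1 (vcons Nat 0 3 (vnil Nat))))) (vcons Nat 3 2 (vcons Nat 2 5 (vcons Nat 1 1 (vcons Nat 0 3 (vnil Nat)))))
observation: the leftmost-outermost redex is a beta-redex, and normalization takes 27 steps.


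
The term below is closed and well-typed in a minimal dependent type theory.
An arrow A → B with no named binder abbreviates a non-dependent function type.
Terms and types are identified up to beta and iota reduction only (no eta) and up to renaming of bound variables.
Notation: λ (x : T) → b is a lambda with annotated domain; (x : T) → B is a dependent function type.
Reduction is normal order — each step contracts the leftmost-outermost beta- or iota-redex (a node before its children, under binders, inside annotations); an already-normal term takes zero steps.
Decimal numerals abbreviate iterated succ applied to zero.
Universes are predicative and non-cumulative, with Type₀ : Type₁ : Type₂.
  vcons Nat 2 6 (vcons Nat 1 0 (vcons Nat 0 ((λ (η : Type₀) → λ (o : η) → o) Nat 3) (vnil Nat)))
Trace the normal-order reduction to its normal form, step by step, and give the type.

normal-order reduction sequence:
  vcons Nat 2 6 (vcons Nat 1 0 (vcons Nat 0 ((λ (η : Type₀) → λ (o : η) → o) Nat 3) (vnil Nat)))
  ~> vcons Nat 2 6 (vcons Nat 1 0 (vcons Nat 0 ((λ (η : Nat) → η) 3) (vnil Nat)))
  ~> vcons Nat 2 6 (vcons Nat 1 0 (vcons Nat 0 3 (vnil Nat)))
the term's type:
  Vec Nat 3


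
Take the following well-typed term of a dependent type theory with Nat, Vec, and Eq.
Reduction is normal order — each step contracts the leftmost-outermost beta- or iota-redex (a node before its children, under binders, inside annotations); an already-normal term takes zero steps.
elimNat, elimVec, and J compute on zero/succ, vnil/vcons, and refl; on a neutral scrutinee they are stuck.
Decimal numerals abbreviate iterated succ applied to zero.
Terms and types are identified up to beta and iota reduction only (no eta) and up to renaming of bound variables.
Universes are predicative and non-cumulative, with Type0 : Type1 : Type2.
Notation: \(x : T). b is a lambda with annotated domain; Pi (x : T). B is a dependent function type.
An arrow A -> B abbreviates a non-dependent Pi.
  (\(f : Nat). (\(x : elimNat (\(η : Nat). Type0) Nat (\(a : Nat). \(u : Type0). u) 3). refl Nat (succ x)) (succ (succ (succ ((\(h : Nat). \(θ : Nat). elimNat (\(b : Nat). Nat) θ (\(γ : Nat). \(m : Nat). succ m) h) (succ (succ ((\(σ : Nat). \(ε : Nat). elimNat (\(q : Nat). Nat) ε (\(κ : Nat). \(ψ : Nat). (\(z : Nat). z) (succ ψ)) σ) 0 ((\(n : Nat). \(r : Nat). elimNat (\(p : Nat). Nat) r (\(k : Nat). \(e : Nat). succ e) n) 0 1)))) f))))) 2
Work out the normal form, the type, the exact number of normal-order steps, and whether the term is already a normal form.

reduced normal form:
  refl Nat 9
the term's type:
  Eq Nat 9 9
steps to reach normal form (normal order): 20
term was already normal: no
first redex: a beta-redex


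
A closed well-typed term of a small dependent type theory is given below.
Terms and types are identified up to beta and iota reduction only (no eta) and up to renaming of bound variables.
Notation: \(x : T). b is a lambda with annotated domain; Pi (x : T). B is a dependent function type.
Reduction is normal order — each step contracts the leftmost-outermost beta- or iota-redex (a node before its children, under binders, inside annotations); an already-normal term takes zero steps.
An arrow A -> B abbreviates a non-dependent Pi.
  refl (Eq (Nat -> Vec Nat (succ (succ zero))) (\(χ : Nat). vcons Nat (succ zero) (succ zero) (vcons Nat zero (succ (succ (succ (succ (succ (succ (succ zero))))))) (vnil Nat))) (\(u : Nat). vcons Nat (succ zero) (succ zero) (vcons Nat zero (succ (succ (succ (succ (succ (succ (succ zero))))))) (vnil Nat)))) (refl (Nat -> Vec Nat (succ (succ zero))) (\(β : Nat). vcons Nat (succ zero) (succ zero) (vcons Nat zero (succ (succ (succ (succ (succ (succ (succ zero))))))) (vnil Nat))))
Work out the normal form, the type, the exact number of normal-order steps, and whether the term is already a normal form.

resulting normal form:
  refl (Eq (Nat -> Vec Nat (succ (succ zero))) (\(χ : Nat). vcons Nat (succ zero) (succ zero) (vcons Nat zero (succ (succ (succ (succ (succ (succ (succ zero))))))) (vnil Nat))) (\(u : Nat). vcons Nat (succ zero) (succ zero) (vcons Nat zero (succ (succ (succ (succ (succ (succ (succ zero))))))) (vnil Nat)))) (refl (Nat -> Vec Nat (succ (succ zero))) (\(β : Nat). vcons Nat (succ zero) (succ zero) (vcons Nat zero (succ (succ (succ (succ (succ (succ (succ zero))))))) (vnil Nat))))
type:
  Eq (Eq (Nat -> Vec Nat (succ (succ zero))) (\(χ : Nat). vcons Nat (succ zero) (succ zero) (vcons Nat zero (succ (succ (succ (succ (succ (succ (succ zero))))))) (vnil Nat))) (\(u : Nat). vcons Nat (succ zero) (succ zero) (vcons Nat zero (succ (succ (succ (succ (succ (succ (succ zero))))))) (vnil Nat)))) (refl (Nat -> Vec Nat (succ (succ zero))) (\(β : Nat). vcons Nat (succ zero) (succ zero) (vcons Nat zero (succ (succ (succ (succ (succ (succ (succ zero))))))) (vnil Nat)))) (refl (Nat -> Vec Nat (succ (succ zero))) (\(τ : Nat). vcons Nat (succ zero) (succ zero) (vcons Nat zero (succ (succ (succ (succ (succ (succ (succ zero))))))) (vnil Nat))))
normal-order step count: 0
already normal: yes


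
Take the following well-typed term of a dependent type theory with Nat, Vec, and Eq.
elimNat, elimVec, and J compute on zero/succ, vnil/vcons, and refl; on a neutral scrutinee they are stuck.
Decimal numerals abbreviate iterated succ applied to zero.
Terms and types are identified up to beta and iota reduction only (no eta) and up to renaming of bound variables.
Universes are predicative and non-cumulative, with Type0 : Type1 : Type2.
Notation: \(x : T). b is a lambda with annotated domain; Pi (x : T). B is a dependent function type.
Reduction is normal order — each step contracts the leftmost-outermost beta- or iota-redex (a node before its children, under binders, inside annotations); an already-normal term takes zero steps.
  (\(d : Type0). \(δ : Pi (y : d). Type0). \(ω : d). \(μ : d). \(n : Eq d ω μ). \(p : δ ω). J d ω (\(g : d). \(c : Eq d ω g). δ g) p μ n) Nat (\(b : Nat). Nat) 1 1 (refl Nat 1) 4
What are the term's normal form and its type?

normal form:
  4
the term's type:
  Nat
observation: 7 normal-order steps normalize the term, beginning with a beta-redex.


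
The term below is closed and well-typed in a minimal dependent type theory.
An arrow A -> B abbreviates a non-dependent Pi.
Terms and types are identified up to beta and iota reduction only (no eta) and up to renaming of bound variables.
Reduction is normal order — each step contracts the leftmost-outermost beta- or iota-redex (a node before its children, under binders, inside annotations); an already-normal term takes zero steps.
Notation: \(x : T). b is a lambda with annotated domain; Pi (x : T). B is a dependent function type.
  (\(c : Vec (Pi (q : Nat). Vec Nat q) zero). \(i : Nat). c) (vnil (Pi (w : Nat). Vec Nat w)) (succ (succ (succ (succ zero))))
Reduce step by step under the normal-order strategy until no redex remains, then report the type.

normal-order reduction:
  (\(c : Vec (Pi (q : Nat). Vec Nat q) zero). \(i : Nat). c) (vnil (Pi (w : Nat). Vec Nat w)) (succ (succ (succ (succ zero))))
  ~> (\(c : Nat). vnil (Pi (q : Nat). Vec Nat q)) (succ (succ (succ (succ zero))))
  ~> vnil (Pi (c : Nat). Vec Nat c)
inferred type:
  Vec (Pi (c : Nat). Vec Nat c) zero


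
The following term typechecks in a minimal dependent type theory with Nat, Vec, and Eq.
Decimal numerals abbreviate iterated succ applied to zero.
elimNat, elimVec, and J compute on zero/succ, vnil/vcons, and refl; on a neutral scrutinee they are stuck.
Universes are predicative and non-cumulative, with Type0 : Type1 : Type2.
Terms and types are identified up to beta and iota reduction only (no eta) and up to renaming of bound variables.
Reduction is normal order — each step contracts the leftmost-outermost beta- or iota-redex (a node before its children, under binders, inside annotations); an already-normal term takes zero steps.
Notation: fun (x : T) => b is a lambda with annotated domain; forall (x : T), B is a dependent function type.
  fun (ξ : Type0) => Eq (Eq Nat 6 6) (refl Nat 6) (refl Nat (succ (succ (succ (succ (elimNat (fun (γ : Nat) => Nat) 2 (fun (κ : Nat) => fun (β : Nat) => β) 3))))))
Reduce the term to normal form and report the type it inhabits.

reduced normal form:
  fun (ξ : Type0) => Eq (Eq Nat 6 6) (refl Nat 6) (refl Nat 6)
the term's type:
  forall (ξ : Type0), Type0
observation: 10 normal-order steps normalize the term, beginning with an elimNat iota-redex.


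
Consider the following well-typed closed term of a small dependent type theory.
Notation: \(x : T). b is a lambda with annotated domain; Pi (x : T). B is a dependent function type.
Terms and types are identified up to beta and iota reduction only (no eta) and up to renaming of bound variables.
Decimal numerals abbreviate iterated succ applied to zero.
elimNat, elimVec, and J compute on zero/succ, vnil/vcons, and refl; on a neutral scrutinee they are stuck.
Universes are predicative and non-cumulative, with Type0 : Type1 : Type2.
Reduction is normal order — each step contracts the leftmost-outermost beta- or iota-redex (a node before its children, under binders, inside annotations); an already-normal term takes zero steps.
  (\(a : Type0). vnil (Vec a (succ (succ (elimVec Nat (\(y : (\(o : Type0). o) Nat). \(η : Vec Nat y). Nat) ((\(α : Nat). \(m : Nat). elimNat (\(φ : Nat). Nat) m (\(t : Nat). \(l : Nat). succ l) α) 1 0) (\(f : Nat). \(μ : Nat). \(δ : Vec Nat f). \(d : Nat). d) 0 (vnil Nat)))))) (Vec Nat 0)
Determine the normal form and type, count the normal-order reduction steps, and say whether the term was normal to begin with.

reduced normal form:
  vnil (Vec (Vec Nat 0) 3)
the term's type:
  Vec (Vec (Vec Nat 0) 3) 0
reduction steps (normal order): 8
already normal: no
first contracted redex: a beta-redex


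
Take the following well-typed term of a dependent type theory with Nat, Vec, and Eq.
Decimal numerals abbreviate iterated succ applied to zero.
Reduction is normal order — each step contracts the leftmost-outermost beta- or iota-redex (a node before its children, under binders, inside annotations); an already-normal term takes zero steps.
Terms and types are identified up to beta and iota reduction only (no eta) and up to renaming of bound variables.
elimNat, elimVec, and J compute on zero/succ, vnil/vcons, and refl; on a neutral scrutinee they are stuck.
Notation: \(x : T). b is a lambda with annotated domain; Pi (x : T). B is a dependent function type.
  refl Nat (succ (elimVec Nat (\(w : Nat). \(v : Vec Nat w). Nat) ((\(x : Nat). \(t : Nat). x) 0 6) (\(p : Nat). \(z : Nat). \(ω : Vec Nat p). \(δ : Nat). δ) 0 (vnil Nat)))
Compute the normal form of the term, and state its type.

resulting normal form:
  refl Nat 1
the term's type:
  Eq Nat 1 1


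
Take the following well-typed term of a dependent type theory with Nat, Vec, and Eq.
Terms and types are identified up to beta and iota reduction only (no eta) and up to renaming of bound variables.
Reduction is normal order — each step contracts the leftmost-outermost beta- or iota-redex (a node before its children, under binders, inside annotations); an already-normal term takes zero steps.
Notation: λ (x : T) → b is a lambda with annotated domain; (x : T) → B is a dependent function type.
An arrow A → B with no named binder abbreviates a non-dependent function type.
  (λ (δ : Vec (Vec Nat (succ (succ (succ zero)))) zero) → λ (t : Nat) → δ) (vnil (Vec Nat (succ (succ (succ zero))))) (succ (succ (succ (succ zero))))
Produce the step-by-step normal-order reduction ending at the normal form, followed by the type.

reduction (normal order):
  (λ (δ : Vec (Vec Nat (succ (succ (succ zero)))) zero) → λ (t : Nat) → δ) (vnil (Vec Nat (succ (succ (succ zero))))) (succ (succ (succ (succ zero))))
  ~> (λ (δ : Nat) → vnil (Vec Nat (succ (succ (succ zero))))) (succ (succ (succ (succ zero))))
  ~> vnil (Vec Nat (succ (succ (succ zero))))
type:
  Vec (Vec Nat (succ (succ (succ zero)))) zero


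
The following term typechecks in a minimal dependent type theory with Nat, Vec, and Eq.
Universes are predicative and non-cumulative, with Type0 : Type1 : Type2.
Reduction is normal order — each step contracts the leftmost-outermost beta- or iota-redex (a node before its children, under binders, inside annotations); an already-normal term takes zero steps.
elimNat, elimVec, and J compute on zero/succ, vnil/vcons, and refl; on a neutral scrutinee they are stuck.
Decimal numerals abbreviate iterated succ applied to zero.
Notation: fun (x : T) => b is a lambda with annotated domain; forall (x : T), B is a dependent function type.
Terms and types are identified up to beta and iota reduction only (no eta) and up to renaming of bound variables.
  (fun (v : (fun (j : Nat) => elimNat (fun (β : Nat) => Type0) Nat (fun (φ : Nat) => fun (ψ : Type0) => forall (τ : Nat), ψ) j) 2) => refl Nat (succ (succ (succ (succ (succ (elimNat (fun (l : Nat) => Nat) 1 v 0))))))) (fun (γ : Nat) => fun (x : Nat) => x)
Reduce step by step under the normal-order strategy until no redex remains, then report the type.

normal-order reduction:
  (fun (v : (fun (j : Nat) => elimNat (fun (β : Nat) => Type0) Nat (fun (φ : Nat) => fun (ψ : Type0) => forall (τ : Nat), ψ) j) 2) => refl Nat (succ (succ (succ (succ (succ (elimNat (fun (l : Nat) => Nat) 1 v 0))))))) (fun (γ : Nat) => fun (x : Nat) => x)
  ~> refl Nat (succ (succ (succ (succ (succ (elimNat (fun (v : Nat) => Nat) 1 (fun (j : Nat) => fun (β : Nat) => β) 0))))))
  ~> refl Nat 6
the term's type:
  Eq Nat 6 6


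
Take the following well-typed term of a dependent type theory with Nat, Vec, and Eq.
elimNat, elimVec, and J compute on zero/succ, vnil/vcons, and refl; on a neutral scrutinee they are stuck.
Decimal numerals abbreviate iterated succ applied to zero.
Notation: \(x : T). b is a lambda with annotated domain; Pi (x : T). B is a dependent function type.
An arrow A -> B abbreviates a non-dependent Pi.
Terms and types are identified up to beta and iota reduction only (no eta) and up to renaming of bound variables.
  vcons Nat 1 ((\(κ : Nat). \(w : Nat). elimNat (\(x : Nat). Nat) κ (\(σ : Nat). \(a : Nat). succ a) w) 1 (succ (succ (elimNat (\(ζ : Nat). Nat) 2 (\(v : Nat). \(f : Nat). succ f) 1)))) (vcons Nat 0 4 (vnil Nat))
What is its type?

the term's type:
  Vec Nat 2


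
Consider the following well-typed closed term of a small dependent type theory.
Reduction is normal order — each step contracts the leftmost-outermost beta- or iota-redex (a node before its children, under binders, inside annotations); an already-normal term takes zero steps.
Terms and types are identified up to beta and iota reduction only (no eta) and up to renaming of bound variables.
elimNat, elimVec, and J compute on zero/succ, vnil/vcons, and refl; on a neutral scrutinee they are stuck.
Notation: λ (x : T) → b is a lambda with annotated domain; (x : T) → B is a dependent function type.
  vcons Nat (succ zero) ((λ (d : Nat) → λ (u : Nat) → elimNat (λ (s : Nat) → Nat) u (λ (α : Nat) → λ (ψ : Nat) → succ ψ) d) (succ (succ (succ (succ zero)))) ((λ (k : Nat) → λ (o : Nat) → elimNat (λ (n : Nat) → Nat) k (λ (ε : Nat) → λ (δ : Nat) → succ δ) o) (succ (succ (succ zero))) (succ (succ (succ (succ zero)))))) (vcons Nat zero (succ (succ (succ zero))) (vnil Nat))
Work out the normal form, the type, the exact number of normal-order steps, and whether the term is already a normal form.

normal form:
  vcons Nat (succ zero) (succ (succ (succ (succ (succ (succ (succ (succ (succ (succ (succ zero))))))))))) (vcons Nat zero (succ (succ (succ zero))) (vnil Nat))
inferred type:
  Vec Nat (succ (succ zero))
reduction steps (normal order): 30
term was already normal: no
first redex: a beta-redex


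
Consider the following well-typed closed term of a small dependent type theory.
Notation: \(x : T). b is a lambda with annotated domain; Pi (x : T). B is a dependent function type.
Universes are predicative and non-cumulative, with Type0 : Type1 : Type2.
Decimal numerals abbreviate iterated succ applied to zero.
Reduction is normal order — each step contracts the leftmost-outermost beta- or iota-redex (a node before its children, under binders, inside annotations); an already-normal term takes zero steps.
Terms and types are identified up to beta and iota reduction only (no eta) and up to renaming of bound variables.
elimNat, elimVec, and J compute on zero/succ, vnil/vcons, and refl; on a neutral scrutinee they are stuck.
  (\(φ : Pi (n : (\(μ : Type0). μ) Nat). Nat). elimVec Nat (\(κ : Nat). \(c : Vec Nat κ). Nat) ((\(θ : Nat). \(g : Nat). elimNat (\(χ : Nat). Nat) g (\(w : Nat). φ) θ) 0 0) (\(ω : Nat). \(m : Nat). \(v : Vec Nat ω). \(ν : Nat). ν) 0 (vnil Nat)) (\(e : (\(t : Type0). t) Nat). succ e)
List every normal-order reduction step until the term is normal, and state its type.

normal-order reduction sequence:
  (\(φ : Pi (n : (\(μ : Type0). μ) Nat). Nat). elimVec Nat (\(κ : Nat). \(c : Vec Nat κ). Nat) ((\(θ : Nat). \(g : Nat). elimNat (\(χ : Nat). Nat) g (\(w : Nat). φ) θ) 0 0) (\(ω : Nat). \(m : Nat). \(v : Vec Nat ω). \(ν : Nat). ν) 0 (vnil Nat)) (\(e : (\(t : Type0). t) Nat). succ e)
  ~> elimVec Nat (\(φ : Nat). \(n : Vec Nat φ). Nat) ((\(μ : Nat). \(κ : Nat). elimNat (\(c : Nat). Nat) κ (\(θ : Nat). \(g : (\(χ : Type0). χ) Nat). succ g) μ) 0 0) (\(w : Nat). \(ω : Nat). \(m : Vec Nat w). \(v : Nat). v) 0 (vnil Nat)
  ~> (\(φ : Nat). \(n : Nat). elimNat (\(μ : Nat). Nat) n (\(κ : Nat). \(c : (\(θ : Type0). θ) Nat). succ c) φ) 0 0
  ~> (\(φ : Nat). elimNat (\(n : Nat). Nat) φ (\(μ : Nat). \(κ : (\(c : Type0). c) Nat). succ κ) 0) 0
  ~> elimNat (\(φ : Nat). Nat) 0 (\(n : Nat). \(μ : (\(κ : Type0). κ) Nat). succ μ) 0
  ~> 0
the term's type:
  Nat


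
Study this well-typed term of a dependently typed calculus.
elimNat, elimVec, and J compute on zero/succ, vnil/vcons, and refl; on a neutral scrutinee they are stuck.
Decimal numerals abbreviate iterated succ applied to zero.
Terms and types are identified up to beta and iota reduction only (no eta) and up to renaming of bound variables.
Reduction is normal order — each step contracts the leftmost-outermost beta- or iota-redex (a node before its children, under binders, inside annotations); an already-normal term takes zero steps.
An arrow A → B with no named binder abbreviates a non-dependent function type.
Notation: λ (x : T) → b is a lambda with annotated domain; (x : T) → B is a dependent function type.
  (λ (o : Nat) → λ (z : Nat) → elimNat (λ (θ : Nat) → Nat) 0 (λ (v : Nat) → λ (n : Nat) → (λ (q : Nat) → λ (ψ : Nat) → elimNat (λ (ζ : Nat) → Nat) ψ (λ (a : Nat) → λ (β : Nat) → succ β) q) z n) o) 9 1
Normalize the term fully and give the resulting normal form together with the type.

reduced normal form:
  9
the term's type:
  Nat


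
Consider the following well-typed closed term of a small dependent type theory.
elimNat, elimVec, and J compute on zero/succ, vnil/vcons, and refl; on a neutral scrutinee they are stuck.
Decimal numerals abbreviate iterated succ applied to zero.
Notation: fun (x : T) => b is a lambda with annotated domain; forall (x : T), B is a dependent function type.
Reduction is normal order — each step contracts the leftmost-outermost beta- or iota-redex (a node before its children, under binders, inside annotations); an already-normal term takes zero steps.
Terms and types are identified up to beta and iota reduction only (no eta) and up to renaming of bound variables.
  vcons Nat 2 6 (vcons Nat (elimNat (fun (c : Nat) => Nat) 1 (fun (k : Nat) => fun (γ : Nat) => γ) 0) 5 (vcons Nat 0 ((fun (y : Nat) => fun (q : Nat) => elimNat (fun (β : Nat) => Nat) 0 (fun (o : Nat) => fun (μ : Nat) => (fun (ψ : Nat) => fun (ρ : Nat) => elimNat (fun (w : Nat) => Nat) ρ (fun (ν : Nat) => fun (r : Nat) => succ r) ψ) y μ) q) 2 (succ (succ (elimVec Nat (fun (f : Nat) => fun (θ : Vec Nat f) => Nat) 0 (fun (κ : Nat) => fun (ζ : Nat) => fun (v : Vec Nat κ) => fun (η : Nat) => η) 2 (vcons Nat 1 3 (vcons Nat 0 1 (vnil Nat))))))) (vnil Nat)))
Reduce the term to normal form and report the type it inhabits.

normal form:
  vcons Nat 2 6 (vcons Nat 1 5 (vcons Nat 0 4 (vnil Nat)))
the term's type:
  Vec Nat 3
observation: normalization takes exactly 48 steps under the normal-order strategy.


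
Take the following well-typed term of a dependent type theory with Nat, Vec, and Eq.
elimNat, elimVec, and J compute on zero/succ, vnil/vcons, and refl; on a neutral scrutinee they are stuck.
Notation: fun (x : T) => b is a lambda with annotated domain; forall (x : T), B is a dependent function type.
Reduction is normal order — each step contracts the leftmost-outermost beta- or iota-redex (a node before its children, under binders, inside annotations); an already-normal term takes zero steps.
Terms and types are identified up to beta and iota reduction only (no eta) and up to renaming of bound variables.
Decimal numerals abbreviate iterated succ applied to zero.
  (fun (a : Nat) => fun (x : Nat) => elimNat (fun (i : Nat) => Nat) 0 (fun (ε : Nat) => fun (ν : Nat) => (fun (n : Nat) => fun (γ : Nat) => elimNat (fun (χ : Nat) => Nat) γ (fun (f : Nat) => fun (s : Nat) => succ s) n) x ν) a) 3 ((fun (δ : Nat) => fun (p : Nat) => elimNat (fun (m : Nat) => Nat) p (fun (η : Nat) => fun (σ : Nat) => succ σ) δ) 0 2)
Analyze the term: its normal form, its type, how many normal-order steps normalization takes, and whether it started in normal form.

resulting normal form:
  6
inferred type:
  Nat
normal-order step count: 48
started in normal form: no
first contracted redex: a beta-redex
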